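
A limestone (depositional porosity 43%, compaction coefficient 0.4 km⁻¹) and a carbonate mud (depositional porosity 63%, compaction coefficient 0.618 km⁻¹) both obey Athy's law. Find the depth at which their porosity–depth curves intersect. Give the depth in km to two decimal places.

Set φ₀ₐ e^(−βₐz) = φ₀ᵦ e^(−βᵦz) ⇒ ln(φ₀ₐ/φ₀ᵦ) = (βₐ − βᵦ)·z
z = ln(0.43/0.63) / (0.4 − 0.618) = -0.3819 / -0.218 = 1.752 km

1.75 km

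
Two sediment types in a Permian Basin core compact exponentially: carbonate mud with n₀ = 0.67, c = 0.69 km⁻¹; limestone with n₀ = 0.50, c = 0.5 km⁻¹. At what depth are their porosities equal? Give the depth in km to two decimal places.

1.54 km

Set n₀ₐ e^(−cₐZ) = n₀ᵦ e^(−cᵦZ) ⇒ ln(n₀ₐ/n₀ᵦ) = (cₐ − cᵦ)·Z
Z = ln(0.67/0.5) / (0.69 − 0.5) = 0.2927 / 0.19 = 1.540 km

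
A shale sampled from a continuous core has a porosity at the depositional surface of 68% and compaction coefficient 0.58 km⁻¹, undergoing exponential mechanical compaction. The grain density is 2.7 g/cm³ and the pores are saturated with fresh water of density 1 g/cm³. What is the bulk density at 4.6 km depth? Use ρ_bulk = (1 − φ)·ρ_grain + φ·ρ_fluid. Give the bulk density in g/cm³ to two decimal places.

Porosity at depth: phi = 0.68·exp(−0.58×4.6) = 0.68×0.0694 = 0.0472
Bulk density: ρ_b = (1−phi)ρ_g + phi·ρ_f = 0.9528×2.7 + 0.0472×1
       = 2.573 + 0.047 = 2.620 g/cm³

2.62 g/cm³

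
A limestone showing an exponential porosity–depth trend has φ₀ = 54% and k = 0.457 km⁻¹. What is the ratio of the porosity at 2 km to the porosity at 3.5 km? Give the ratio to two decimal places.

φ(Z₁)/φ(Z₂) = e^(−k·Z₁)/e^(−k·Z₂) = e^{k(Z₂−Z₁)}
= exp(0.457 × 1.5) = exp(0.6855) = 1.9848

1.98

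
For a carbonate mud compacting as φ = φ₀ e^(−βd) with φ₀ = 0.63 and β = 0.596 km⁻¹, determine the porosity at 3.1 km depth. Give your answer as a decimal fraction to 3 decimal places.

φ = φ₀·exp(−β·d) = 0.63 × exp(−0.596 × 3.1) = 0.63 × exp(−1.848)
  = 0.63 × 0.1576 = 0.0993

0.099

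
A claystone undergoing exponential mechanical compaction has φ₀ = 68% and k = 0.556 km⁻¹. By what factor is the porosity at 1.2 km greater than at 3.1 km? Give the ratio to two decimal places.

2.88

φ(Z₁)/φ(Z₂) = e^(−k·Z₁)/e^(−k·Z₂) = e^{k(Z₂−Z₁)}
= exp(0.556 × 1.9) = exp(1.056) = 2.8760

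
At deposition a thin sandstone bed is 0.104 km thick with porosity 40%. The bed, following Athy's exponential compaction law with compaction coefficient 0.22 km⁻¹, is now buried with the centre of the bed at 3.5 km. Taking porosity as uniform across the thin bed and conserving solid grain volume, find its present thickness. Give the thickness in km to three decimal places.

Porosity at 3.5 km: n = 0.4·exp(−0.22×3.5) = 0.1852
Solid-volume conservation: h(1−n) = h₀(1−n₀) ⇒ h = h₀·(1−n₀)/(1−n)
h = 0.104 × (1 − 0.4)/(1 − 0.1852) = 0.104 × 0.7364 = 0.0766 km

0.077 km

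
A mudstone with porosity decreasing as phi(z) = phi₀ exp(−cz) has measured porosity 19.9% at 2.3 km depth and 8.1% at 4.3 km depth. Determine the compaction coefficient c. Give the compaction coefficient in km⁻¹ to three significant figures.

Athy: phi(z) = phi₀ e^(−cz) ⇒ phi₁/phi₂ = e^{c(z₂−z₁)} ⇒ c = ln(phi₁/phi₂)/(z₂−z₁)
c = ln(0.199/0.081) / (4.3 − 2.3) = ln(2.457) / 2 = 0.8989 / 2 = 0.4494 km⁻¹

0.449 km⁻¹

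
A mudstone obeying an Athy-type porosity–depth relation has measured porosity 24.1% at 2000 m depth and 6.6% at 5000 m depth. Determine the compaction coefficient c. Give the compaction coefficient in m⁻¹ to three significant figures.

0.000432 m⁻¹

Working in km (1 km = 1000 m; c in km⁻¹ = c in m⁻¹ × 1000):
Athy: φ(z) = φ₀ e^(−cz) ⇒ φ₁/φ₂ = e^{c(z₂−z₁)} ⇒ c = ln(φ₁/φ₂)/(z₂−z₁)
c = ln(0.241/0.066) / (5 − 2) = ln(3.652) / 3 = 1.2951 / 3 = 0.4317 km⁻¹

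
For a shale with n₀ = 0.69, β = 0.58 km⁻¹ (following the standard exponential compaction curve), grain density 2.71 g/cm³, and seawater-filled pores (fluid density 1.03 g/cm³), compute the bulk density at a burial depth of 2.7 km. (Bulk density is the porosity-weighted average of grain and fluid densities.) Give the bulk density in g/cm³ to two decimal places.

2.47 g/cm³

Porosity at depth: n = 0.69·exp(−0.58×2.7) = 0.69×0.2089 = 0.1441
Bulk density: ρ_b = (1−n)ρ_g + n·ρ_f = 0.8559×2.71 + 0.1441×1.03
       = 2.319 + 0.148 = 2.468 g/cm³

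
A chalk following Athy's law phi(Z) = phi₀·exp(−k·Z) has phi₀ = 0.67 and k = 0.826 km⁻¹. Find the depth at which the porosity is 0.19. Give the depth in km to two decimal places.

1.53 km

Invert Athy's law: Z = ln(phi₀/phi) / k
Z = ln(0.67/0.19) / 0.826 = ln(3.526) / 0.826 = 1.2603 / 0.826 = 1.526 km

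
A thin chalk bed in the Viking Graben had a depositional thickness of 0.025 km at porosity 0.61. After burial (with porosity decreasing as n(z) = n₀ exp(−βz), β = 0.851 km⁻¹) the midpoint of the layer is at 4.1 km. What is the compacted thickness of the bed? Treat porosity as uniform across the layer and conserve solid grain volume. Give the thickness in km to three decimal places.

Porosity at 4.1 km: n = 0.61·exp(−0.851×4.1) = 0.0186
Solid-volume conservation: h(1−n) = h₀(1−n₀) ⇒ h = h₀·(1−n₀)/(1−n)
h = 0.025 × (1 − 0.61)/(1 − 0.0186) = 0.025 × 0.3974 = 0.0099 km

0.010 km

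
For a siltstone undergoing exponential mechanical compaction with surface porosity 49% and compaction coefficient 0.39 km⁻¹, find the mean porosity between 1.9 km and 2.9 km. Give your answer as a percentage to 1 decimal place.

⟨phi⟩ = (1/(Z₂−Z₁)) ∫ phi₀ e^(−kZ) dZ = phi₀·(e^(−k·Z₁) − e^(−k·Z₂)) / (k·(Z₂−Z₁))
e^(−0.39×1.9) = 0.4766; e^(−0.39×2.9) = 0.3227
⟨phi⟩ = 0.49 × (0.4766 − 0.3227) / (0.39 × 1) = 0.49 × 0.3947 = 0.1934

19.3%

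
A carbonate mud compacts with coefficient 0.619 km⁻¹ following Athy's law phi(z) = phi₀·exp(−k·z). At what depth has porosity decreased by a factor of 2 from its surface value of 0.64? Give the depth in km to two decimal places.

phi/phi₀ = 1/2 ⇒ exp(−k·z) = 1/2 ⇒ z = ln(2) / k
z = 0.6931 / 0.619 = 1.120 km

1.12 km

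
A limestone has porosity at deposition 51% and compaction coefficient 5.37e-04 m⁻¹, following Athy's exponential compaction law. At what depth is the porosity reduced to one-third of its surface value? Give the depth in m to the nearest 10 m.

2050 m

Working in km (1 km = 1000 m; c in km⁻¹ = c in m⁻¹ × 1000):
φ/φ₀ = 1/3 ⇒ exp(−c·Z) = 1/3 ⇒ Z = ln(3) / c
Z = 1.0986 / 0.537 = 2.046 km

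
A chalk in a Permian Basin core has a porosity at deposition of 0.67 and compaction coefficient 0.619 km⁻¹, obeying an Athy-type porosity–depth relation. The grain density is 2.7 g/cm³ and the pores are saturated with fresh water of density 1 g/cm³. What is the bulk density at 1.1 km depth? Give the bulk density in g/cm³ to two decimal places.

Porosity at depth: phi = 0.67·exp(−0.619×1.1) = 0.67×0.5062 = 0.3391
Bulk density: ρ_b = (1−phi)ρ_g + phi·ρ_f = 0.6609×2.7 + 0.3391×1
       = 1.784 + 0.339 = 2.123 g/cm³

2.12 g/cm³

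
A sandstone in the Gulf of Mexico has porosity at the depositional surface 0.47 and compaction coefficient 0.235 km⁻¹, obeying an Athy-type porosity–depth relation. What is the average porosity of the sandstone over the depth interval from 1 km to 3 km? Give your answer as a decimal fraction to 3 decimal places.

⟨φ⟩ = (1/(Z₂−Z₁)) ∫ φ₀ e^(−βZ) dZ = φ₀·(e^(−β·Z₁) − e^(−β·Z₂)) / (β·(Z₂−Z₁))
e^(−0.235×1) = 0.7906; e^(−0.235×3) = 0.4941
⟨φ⟩ = 0.47 × (0.7906 − 0.4941) / (0.235 × 2) = 0.47 × 0.6308 = 0.2965

0.296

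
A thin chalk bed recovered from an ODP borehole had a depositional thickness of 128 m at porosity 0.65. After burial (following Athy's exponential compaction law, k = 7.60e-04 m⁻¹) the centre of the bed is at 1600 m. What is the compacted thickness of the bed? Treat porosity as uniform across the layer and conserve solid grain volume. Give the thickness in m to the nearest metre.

55 m

Working in km (1 km = 1000 m; k in km⁻¹ = k in m⁻¹ × 1000):
Porosity at 1.6 km: phi = 0.65·exp(−0.76×1.6) = 0.1927
Solid-volume conservation: h(1−phi) = h₀(1−phi₀) ⇒ h = h₀·(1−phi₀)/(1−phi)
h = 0.128 × (1 − 0.65)/(1 − 0.1927) = 0.128 × 0.4335 = 0.0555 km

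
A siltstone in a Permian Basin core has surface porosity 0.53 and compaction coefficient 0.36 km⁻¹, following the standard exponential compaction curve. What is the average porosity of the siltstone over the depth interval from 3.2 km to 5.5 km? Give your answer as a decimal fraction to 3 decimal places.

0.114

⟨φ⟩ = (1/(Z₂−Z₁)) ∫ φ₀ e^(−cZ) dZ = φ₀·(e^(−c·Z₁) − e^(−c·Z₂)) / (c·(Z₂−Z₁))
e^(−0.36×3.2) = 0.3160; e^(−0.36×5.5) = 0.1381
⟨φ⟩ = 0.53 × (0.3160 − 0.1381) / (0.36 × 2.3) = 0.53 × 0.2149 = 0.1139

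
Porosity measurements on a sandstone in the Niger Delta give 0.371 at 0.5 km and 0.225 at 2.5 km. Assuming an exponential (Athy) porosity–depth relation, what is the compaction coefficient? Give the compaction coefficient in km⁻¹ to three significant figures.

Athy: phi(Z) = phi₀ e^(−βZ) ⇒ phi₁/phi₂ = e^{β(Z₂−Z₁)} ⇒ β = ln(phi₁/phi₂)/(Z₂−Z₁)
β = ln(0.371/0.225) / (2.5 − 0.5) = ln(1.649) / 2 = 0.5001 / 2 = 0.2501 km⁻¹

0.250 km⁻¹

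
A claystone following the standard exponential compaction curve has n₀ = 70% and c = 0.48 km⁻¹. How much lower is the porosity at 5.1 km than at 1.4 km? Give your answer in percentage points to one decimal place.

n(1.4) = 0.7·e^(−0.48×1.4) = 0.3575
n(5.1) = 0.7·e^(−0.48×5.1) = 0.0605
Δn = 0.3575 − 0.0605 = 0.2970

29.7 percentage points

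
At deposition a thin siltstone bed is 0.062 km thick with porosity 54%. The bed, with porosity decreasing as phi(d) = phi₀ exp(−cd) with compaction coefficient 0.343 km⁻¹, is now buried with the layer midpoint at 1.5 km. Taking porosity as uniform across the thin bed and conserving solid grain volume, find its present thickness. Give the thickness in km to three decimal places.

Porosity at 1.5 km: phi = 0.54·exp(−0.343×1.5) = 0.3228
Solid-volume conservation: h(1−phi) = h₀(1−phi₀) ⇒ h = h₀·(1−phi₀)/(1−phi)
h = 0.062 × (1 − 0.54)/(1 − 0.3228) = 0.062 × 0.6793 = 0.0421 km

0.042 km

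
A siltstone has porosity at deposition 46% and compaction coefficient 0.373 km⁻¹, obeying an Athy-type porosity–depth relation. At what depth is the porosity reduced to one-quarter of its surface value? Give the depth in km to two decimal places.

n/n₀ = 1/4 ⇒ exp(−c·z) = 1/4 ⇒ z = ln(4) / c
z = 1.3863 / 0.373 = 3.717 km

3.72 km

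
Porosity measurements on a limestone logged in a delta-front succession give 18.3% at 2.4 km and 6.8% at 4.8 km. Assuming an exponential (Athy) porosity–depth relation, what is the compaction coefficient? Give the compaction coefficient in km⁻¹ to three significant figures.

Athy: φ(d) = φ₀ e^(−cd) ⇒ φ₁/φ₂ = e^{c(d₂−d₁)} ⇒ c = ln(φ₁/φ₂)/(d₂−d₁)
c = ln(0.183/0.068) / (4.8 − 2.4) = ln(2.691) / 2.4 = 0.9900 / 2.4 = 0.4125 km⁻¹

0.412 km⁻¹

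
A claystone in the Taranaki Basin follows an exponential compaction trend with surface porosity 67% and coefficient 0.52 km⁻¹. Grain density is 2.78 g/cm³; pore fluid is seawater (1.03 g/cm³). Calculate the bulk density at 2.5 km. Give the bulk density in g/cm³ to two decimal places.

Porosity at depth: φ = 0.67·exp(−0.52×2.5) = 0.67×0.2725 = 0.1826
Bulk density: ρ_b = (1−φ)ρ_g + φ·ρ_f = 0.8174×2.78 + 0.1826×1.03
       = 2.272 + 0.188 = 2.460 g/cm³

2.46 g/cm³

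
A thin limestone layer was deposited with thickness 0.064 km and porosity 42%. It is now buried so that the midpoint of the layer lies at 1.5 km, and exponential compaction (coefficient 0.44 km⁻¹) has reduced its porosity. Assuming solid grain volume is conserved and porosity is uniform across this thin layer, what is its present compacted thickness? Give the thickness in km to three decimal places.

Porosity at 1.5 km: n = 0.42·exp(−0.44×1.5) = 0.2171
Solid-volume conservation: h(1−n) = h₀(1−n₀) ⇒ h = h₀·(1−n₀)/(1−n)
h = 0.064 × (1 − 0.42)/(1 − 0.2171) = 0.064 × 0.7408 = 0.0474 km

0.047 km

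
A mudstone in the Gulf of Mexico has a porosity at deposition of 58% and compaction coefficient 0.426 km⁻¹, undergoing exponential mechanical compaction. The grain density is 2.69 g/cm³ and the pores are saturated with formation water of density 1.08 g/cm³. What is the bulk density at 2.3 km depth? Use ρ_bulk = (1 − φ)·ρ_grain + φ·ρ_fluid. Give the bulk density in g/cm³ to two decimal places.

Porosity at depth: φ = 0.58·exp(−0.426×2.3) = 0.58×0.3754 = 0.2177
Bulk density: ρ_b = (1−φ)ρ_g + φ·ρ_f = 0.7823×2.69 + 0.2177×1.08
       = 2.104 + 0.235 = 2.339 g/cm³

2.34 g/cm³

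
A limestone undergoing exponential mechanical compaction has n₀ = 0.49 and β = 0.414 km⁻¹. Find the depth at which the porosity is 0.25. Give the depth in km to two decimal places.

Invert Athy's law: Z = ln(n₀/n) / β
Z = ln(0.49/0.25) / 0.414 = ln(1.96) / 0.414 = 0.6729 / 0.414 = 1.625 km

1.63 km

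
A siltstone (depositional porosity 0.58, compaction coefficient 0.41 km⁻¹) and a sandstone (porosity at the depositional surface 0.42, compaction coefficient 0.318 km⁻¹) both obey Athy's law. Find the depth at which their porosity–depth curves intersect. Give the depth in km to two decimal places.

3.51 km

Set phi₀ₐ e^(−cₐZ) = phi₀ᵦ e^(−cᵦZ) ⇒ ln(phi₀ₐ/phi₀ᵦ) = (cₐ − cᵦ)·Z
Z = ln(0.58/0.42) / (0.41 − 0.318) = 0.3228 / 0.092 = 3.508 km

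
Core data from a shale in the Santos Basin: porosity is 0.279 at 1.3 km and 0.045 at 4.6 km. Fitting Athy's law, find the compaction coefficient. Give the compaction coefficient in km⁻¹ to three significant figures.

Athy: φ(z) = φ₀ e^(−kz) ⇒ φ₁/φ₂ = e^{k(z₂−z₁)} ⇒ k = ln(φ₁/φ₂)/(z₂−z₁)
k = ln(0.279/0.045) / (4.6 − 1.3) = ln(6.2) / 3.3 = 1.8245 / 3.3 = 0.5529 km⁻¹

0.553 km⁻¹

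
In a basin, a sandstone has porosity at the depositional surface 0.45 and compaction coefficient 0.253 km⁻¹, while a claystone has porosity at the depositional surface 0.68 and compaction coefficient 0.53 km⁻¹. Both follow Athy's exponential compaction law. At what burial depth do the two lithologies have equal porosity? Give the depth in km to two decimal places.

1.49 km

Set phi₀ₐ e^(−cₐz) = phi₀ᵦ e^(−cᵦz) ⇒ ln(phi₀ₐ/phi₀ᵦ) = (cₐ − cᵦ)·z
z = ln(0.45/0.68) / (0.253 − 0.53) = -0.4128 / -0.277 = 1.490 km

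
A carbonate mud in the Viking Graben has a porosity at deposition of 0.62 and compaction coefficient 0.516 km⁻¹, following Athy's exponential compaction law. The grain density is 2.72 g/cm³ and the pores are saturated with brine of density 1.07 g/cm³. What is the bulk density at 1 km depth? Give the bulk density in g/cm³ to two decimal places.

2.11 g/cm³

Porosity at depth: phi = 0.62·exp(−0.516×1) = 0.62×0.5969 = 0.3701
Bulk density: ρ_b = (1−phi)ρ_g + phi·ρ_f = 0.6299×2.72 + 0.3701×1.07
       = 1.713 + 0.396 = 2.109 g/cm³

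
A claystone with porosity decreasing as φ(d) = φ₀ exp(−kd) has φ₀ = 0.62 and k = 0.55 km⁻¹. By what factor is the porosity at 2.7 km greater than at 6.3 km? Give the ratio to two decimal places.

7.24

φ(d₁)/φ(d₂) = e^(−k·d₁)/e^(−k·d₂) = e^{k(d₂−d₁)}
= exp(0.55 × 3.6) = exp(1.98) = 7.2427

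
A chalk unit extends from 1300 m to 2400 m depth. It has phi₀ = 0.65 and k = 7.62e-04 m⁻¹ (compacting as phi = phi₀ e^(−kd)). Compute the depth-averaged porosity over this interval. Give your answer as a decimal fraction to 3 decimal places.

0.163

Working in km (1 km = 1000 m; k in km⁻¹ = k in m⁻¹ × 1000):
⟨phi⟩ = (1/(d₂−d₁)) ∫ phi₀ e^(−kd) dd = phi₀·(e^(−k·d₁) − e^(−k·d₂)) / (k·(d₂−d₁))
e^(−0.762×1.3) = 0.3714; e^(−0.762×2.4) = 0.1606
⟨phi⟩ = 0.65 × (0.3714 − 0.1606) / (0.762 × 1.1) = 0.65 × 0.2514 = 0.1634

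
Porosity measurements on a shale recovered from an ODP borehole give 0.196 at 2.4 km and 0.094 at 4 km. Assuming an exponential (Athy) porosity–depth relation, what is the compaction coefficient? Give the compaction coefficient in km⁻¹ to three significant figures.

Athy: phi(d) = phi₀ e^(−βd) ⇒ phi₁/phi₂ = e^{β(d₂−d₁)} ⇒ β = ln(phi₁/phi₂)/(d₂−d₁)
β = ln(0.196/0.094) / (4 − 2.4) = ln(2.085) / 1.6 = 0.7348 / 1.6 = 0.4593 km⁻¹

0.459 km⁻¹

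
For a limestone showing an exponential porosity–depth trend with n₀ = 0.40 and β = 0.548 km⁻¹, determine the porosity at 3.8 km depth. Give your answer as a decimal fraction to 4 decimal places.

0.0499

n = n₀·exp(−β·z) = 0.4 × exp(−0.548 × 3.8) = 0.4 × exp(−2.082)
  = 0.4 × 0.1246 = 0.0499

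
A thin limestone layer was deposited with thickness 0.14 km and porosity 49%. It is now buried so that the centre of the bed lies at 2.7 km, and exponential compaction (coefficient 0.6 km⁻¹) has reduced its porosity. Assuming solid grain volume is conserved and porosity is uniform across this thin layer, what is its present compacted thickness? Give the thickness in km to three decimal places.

Porosity at 2.7 km: φ = 0.49·exp(−0.6×2.7) = 0.0970
Solid-volume conservation: h(1−φ) = h₀(1−φ₀) ⇒ h = h₀·(1−φ₀)/(1−φ)
h = 0.14 × (1 − 0.49)/(1 − 0.0970) = 0.14 × 0.5648 = 0.0791 km

0.079 km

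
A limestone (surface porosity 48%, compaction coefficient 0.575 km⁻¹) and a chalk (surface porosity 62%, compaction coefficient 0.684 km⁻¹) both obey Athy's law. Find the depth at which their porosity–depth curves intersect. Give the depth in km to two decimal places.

2.35 km

Set φ₀ₐ e^(−cₐz) = φ₀ᵦ e^(−cᵦz) ⇒ ln(φ₀ₐ/φ₀ᵦ) = (cₐ − cᵦ)·z
z = ln(0.48/0.62) / (0.575 − 0.684) = -0.2559 / -0.109 = 2.348 km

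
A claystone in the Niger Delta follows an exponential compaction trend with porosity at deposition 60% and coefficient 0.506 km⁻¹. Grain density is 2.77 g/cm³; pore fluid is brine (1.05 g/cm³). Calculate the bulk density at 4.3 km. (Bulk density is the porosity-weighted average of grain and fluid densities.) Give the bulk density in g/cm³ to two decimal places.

Porosity at depth: φ = 0.6·exp(−0.506×4.3) = 0.6×0.1135 = 0.0681
Bulk density: ρ_b = (1−φ)ρ_g + φ·ρ_f = 0.9319×2.77 + 0.0681×1.05
       = 2.581 + 0.072 = 2.653 g/cm³

2.65 g/cm³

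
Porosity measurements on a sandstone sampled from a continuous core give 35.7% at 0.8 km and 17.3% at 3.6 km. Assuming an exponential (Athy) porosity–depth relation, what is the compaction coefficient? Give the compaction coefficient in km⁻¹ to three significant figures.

Athy: φ(z) = φ₀ e^(−kz) ⇒ φ₁/φ₂ = e^{k(z₂−z₁)} ⇒ k = ln(φ₁/φ₂)/(z₂−z₁)
k = ln(0.357/0.173) / (3.6 − 0.8) = ln(2.064) / 2.8 = 0.7244 / 2.8 = 0.2587 km⁻¹

0.259 km⁻¹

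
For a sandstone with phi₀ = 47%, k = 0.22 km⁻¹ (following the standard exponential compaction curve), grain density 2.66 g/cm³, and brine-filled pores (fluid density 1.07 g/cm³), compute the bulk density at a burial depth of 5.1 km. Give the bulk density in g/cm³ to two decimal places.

Porosity at depth: phi = 0.47·exp(−0.22×5.1) = 0.47×0.3256 = 0.1530
Bulk density: ρ_b = (1−phi)ρ_g + phi·ρ_f = 0.8470×2.66 + 0.1530×1.07
       = 2.253 + 0.164 = 2.417 g/cm³

2.42 g/cm³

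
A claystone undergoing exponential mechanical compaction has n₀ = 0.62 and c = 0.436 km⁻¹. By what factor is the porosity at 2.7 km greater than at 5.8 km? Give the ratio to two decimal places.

3.86

n(Z₁)/n(Z₂) = e^(−c·Z₁)/e^(−c·Z₂) = e^{c(Z₂−Z₁)}
= exp(0.436 × 3.1) = exp(1.352) = 3.8636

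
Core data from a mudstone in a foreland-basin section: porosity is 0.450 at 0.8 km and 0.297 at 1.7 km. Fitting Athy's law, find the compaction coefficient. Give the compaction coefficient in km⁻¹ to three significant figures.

Athy: n(Z) = n₀ e^(−cZ) ⇒ n₁/n₂ = e^{c(Z₂−Z₁)} ⇒ c = ln(n₁/n₂)/(Z₂−Z₁)
c = ln(0.45/0.297) / (1.7 − 0.8) = ln(1.515) / 0.9 = 0.4155 / 0.9 = 0.4617 km⁻¹

0.462 km⁻¹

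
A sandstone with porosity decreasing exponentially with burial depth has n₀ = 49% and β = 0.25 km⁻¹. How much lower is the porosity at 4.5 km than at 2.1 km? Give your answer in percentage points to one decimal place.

n(2.1) = 0.49·e^(−0.25×2.1) = 0.2899
n(4.5) = 0.49·e^(−0.25×4.5) = 0.1591
Δn = 0.2899 − 0.1591 = 0.1308

13.1 percentage points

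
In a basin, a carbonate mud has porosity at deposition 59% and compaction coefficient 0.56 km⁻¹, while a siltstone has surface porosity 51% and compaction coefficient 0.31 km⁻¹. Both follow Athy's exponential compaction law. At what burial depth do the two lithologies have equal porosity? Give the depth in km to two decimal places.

Set φ₀ₐ e^(−βₐZ) = φ₀ᵦ e^(−βᵦZ) ⇒ ln(φ₀ₐ/φ₀ᵦ) = (βₐ − βᵦ)·Z
Z = ln(0.59/0.51) / (0.56 − 0.31) = 0.1457 / 0.25 = 0.583 km

0.58 km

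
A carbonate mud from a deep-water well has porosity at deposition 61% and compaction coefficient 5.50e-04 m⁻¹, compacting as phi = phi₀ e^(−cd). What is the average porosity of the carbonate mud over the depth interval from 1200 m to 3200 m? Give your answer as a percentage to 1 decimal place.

Working in km (1 km = 1000 m; c in km⁻¹ = c in m⁻¹ × 1000):
⟨phi⟩ = (1/(d₂−d₁)) ∫ phi₀ e^(−cd) dd = phi₀·(e^(−c·d₁) − e^(−c·d₂)) / (c·(d₂−d₁))
e^(−0.55×1.2) = 0.5169; e^(−0.55×3.2) = 0.1720
⟨phi⟩ = 0.61 × (0.5169 − 0.1720) / (0.55 × 2) = 0.61 × 0.3135 = 0.1912

19.1%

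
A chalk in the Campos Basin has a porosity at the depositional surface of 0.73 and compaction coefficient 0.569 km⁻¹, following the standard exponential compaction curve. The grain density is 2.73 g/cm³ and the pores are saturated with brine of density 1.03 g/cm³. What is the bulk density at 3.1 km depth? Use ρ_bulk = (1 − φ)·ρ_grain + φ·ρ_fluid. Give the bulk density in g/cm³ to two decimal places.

Porosity at depth: n = 0.73·exp(−0.569×3.1) = 0.73×0.1714 = 0.1251
Bulk density: ρ_b = (1−n)ρ_g + n·ρ_f = 0.8749×2.73 + 0.1251×1.03
       = 2.388 + 0.129 = 2.517 g/cm³

2.52 g/cm³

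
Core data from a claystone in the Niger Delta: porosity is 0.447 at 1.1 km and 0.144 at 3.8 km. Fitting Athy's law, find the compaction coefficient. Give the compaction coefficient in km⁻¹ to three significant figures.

Athy: φ(z) = φ₀ e^(−cz) ⇒ φ₁/φ₂ = e^{c(z₂−z₁)} ⇒ c = ln(φ₁/φ₂)/(z₂−z₁)
c = ln(0.447/0.144) / (3.8 − 1.1) = ln(3.104) / 2.7 = 1.1327 / 2.7 = 0.4195 km⁻¹

0.420 km⁻¹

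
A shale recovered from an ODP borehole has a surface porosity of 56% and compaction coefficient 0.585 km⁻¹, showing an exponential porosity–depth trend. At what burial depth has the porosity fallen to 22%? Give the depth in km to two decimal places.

1.60 km

Invert Athy's law: z = ln(phi₀/phi) / c
z = ln(0.56/0.22) / 0.585 = ln(2.545) / 0.585 = 0.9343 / 0.585 = 1.597 km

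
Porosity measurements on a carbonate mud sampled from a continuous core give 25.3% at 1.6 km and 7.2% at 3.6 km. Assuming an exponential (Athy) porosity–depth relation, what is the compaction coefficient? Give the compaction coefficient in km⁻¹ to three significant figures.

0.628 km⁻¹

Athy: φ(d) = φ₀ e^(−cd) ⇒ φ₁/φ₂ = e^{c(d₂−d₁)} ⇒ c = ln(φ₁/φ₂)/(d₂−d₁)
c = ln(0.253/0.072) / (3.6 − 1.6) = ln(3.514) / 2 = 1.2567 / 2 = 0.6284 km⁻¹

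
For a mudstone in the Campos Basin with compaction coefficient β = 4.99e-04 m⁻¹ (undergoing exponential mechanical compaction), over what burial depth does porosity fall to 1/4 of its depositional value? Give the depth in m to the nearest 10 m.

2780 m

Working in km (1 km = 1000 m; β in km⁻¹ = β in m⁻¹ × 1000):
n/n₀ = 1/4 ⇒ exp(−β·Z) = 1/4 ⇒ Z = ln(4) / β
Z = 1.3863 / 0.499 = 2.778 km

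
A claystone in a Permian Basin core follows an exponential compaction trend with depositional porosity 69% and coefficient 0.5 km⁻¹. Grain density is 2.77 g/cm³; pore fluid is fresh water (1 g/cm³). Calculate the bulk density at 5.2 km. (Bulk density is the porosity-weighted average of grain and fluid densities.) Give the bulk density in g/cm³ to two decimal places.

Porosity at depth: phi = 0.69·exp(−0.5×5.2) = 0.69×0.0743 = 0.0512
Bulk density: ρ_b = (1−phi)ρ_g + phi·ρ_f = 0.9488×2.77 + 0.0512×1
       = 2.628 + 0.051 = 2.679 g/cm³

2.68 g/cm³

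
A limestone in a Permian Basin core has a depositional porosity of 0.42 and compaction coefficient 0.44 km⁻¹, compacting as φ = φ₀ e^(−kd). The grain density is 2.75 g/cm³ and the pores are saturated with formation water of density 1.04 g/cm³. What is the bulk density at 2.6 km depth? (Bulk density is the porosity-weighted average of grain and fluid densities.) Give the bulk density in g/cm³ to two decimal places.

2.52 g/cm³

Porosity at depth: φ = 0.42·exp(−0.44×2.6) = 0.42×0.3185 = 0.1338
Bulk density: ρ_b = (1−φ)ρ_g + φ·ρ_f = 0.8662×2.75 + 0.1338×1.04
       = 2.382 + 0.139 = 2.521 g/cm³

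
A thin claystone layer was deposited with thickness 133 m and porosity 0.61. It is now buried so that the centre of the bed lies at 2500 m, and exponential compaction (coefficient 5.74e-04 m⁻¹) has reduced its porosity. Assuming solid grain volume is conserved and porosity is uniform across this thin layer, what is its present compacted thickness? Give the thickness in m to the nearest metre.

Working in km (1 km = 1000 m; β in km⁻¹ = β in m⁻¹ × 1000):
Porosity at 2.5 km: n = 0.61·exp(−0.574×2.5) = 0.1453
Solid-volume conservation: h(1−n) = h₀(1−n₀) ⇒ h = h₀·(1−n₀)/(1−n)
h = 0.133 × (1 − 0.61)/(1 − 0.1453) = 0.133 × 0.4563 = 0.0607 km

61 m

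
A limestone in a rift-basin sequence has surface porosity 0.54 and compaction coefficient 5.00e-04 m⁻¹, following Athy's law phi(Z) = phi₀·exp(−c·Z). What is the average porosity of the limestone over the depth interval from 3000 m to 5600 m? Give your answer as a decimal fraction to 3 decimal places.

Working in km (1 km = 1000 m; c in km⁻¹ = c in m⁻¹ × 1000):
⟨phi⟩ = (1/(Z₂−Z₁)) ∫ phi₀ e^(−cZ) dZ = phi₀·(e^(−c·Z₁) − e^(−c·Z₂)) / (c·(Z₂−Z₁))
e^(−0.5×3) = 0.2231; e^(−0.5×5.6) = 0.0608
⟨phi⟩ = 0.54 × (0.2231 − 0.0608) / (0.5 × 2.6) = 0.54 × 0.1249 = 0.0674

0.067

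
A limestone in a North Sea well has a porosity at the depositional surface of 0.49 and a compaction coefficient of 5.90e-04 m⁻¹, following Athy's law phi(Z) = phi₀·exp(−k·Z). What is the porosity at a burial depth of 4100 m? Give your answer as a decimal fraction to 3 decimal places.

Working in km (1 km = 1000 m; k in km⁻¹ = k in m⁻¹ × 1000):
phi = phi₀·exp(−k·Z) = 0.49 × exp(−0.59 × 4.1) = 0.49 × exp(−2.419)
  = 0.49 × 0.0890 = 0.0436

0.044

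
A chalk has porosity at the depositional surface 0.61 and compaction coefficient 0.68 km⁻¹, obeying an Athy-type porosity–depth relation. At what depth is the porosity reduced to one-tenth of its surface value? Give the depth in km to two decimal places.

3.39 km

phi/phi₀ = 1/10 ⇒ exp(−β·d) = 1/10 ⇒ d = ln(10) / β
d = 2.3026 / 0.68 = 3.386 km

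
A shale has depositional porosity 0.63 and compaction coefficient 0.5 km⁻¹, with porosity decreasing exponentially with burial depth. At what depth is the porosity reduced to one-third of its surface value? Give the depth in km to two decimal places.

2.20 km

phi/phi₀ = 1/3 ⇒ exp(−β·d) = 1/3 ⇒ d = ln(3) / β
d = 1.0986 / 0.5 = 2.197 km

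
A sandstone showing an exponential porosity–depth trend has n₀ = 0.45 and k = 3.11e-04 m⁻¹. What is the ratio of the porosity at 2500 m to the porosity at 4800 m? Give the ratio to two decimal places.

2.04

Working in km (1 km = 1000 m; k in km⁻¹ = k in m⁻¹ × 1000):
n(Z₁)/n(Z₂) = e^(−k·Z₁)/e^(−k·Z₂) = e^{k(Z₂−Z₁)}
= exp(0.311 × 2.3) = exp(0.7153) = 2.0448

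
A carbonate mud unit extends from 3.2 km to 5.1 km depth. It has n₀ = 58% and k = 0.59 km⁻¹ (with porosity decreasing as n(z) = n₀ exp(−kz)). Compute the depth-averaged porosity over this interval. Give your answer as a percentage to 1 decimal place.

5.3%

⟨n⟩ = (1/(z₂−z₁)) ∫ n₀ e^(−kz) dz = n₀·(e^(−k·z₁) − e^(−k·z₂)) / (k·(z₂−z₁))
e^(−0.59×3.2) = 0.1514; e^(−0.59×5.1) = 0.0493
⟨n⟩ = 0.58 × (0.1514 − 0.0493) / (0.59 × 1.9) = 0.58 × 0.0910 = 0.0528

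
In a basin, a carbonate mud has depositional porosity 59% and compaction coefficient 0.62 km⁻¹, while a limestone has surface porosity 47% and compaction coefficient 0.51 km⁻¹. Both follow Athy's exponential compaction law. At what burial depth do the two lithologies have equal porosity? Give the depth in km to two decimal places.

Set φ₀ₐ e^(−βₐZ) = φ₀ᵦ e^(−βᵦZ) ⇒ ln(φ₀ₐ/φ₀ᵦ) = (βₐ − βᵦ)·Z
Z = ln(0.59/0.47) / (0.62 − 0.51) = 0.2274 / 0.11 = 2.067 km

2.07 km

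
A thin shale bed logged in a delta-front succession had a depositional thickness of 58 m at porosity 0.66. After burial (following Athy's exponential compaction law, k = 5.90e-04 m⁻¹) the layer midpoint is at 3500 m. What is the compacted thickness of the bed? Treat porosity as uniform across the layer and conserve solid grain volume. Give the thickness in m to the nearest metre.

22 m

Working in km (1 km = 1000 m; k in km⁻¹ = k in m⁻¹ × 1000):
Porosity at 3.5 km: φ = 0.66·exp(−0.59×3.5) = 0.0837
Solid-volume conservation: h(1−φ) = h₀(1−φ₀) ⇒ h = h₀·(1−φ₀)/(1−φ)
h = 0.058 × (1 − 0.66)/(1 − 0.0837) = 0.058 × 0.3711 = 0.0215 km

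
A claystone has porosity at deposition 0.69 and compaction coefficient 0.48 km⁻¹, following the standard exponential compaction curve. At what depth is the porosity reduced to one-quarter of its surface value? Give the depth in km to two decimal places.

n/n₀ = 1/4 ⇒ exp(−c·z) = 1/4 ⇒ z = ln(4) / c
z = 1.3863 / 0.48 = 2.888 km

2.89 km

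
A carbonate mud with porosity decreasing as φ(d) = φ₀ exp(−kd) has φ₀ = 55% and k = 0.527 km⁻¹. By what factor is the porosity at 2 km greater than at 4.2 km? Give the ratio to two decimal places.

φ(d₁)/φ(d₂) = e^(−k·d₁)/e^(−k·d₂) = e^{k(d₂−d₁)}
= exp(0.527 × 2.2) = exp(1.159) = 3.1880

3.19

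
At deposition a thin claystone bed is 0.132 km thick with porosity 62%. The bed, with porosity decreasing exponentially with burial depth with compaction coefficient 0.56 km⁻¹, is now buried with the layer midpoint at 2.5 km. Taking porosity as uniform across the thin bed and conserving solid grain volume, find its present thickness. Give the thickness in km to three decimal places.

Porosity at 2.5 km: φ = 0.62·exp(−0.56×2.5) = 0.1529
Solid-volume conservation: h(1−φ) = h₀(1−φ₀) ⇒ h = h₀·(1−φ₀)/(1−φ)
h = 0.132 × (1 − 0.62)/(1 − 0.1529) = 0.132 × 0.4486 = 0.0592 km

0.059 km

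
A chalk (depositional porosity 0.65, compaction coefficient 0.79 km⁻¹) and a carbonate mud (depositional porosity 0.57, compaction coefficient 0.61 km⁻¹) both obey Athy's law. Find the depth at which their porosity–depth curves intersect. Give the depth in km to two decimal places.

Set phi₀ₐ e^(−kₐd) = phi₀ᵦ e^(−kᵦd) ⇒ ln(phi₀ₐ/phi₀ᵦ) = (kₐ − kᵦ)·d
d = ln(0.65/0.57) / (0.79 − 0.61) = 0.1313 / 0.18 = 0.730 km

0.73 km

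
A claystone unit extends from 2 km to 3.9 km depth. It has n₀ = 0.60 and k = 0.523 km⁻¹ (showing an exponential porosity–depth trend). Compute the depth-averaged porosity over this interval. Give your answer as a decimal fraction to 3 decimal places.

⟨n⟩ = (1/(d₂−d₁)) ∫ n₀ e^(−kd) dd = n₀·(e^(−k·d₁) − e^(−k·d₂)) / (k·(d₂−d₁))
e^(−0.523×2) = 0.3513; e^(−0.523×3.9) = 0.1301
⟨n⟩ = 0.6 × (0.3513 − 0.1301) / (0.523 × 1.9) = 0.6 × 0.2227 = 0.1336

0.134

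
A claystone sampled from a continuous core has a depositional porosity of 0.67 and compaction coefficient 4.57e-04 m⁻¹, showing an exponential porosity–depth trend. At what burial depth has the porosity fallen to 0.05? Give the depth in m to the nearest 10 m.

5680 m

Working in km (1 km = 1000 m; k in km⁻¹ = k in m⁻¹ × 1000):
Invert Athy's law: Z = ln(phi₀/phi) / k
Z = ln(0.67/0.05) / 0.457 = ln(13.4) / 0.457 = 2.5953 / 0.457 = 5.679 km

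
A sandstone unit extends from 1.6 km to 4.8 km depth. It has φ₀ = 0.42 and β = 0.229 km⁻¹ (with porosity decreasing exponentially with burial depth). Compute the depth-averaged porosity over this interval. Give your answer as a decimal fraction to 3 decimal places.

⟨φ⟩ = (1/(z₂−z₁)) ∫ φ₀ e^(−βz) dz = φ₀·(e^(−β·z₁) − e^(−β·z₂)) / (β·(z₂−z₁))
e^(−0.229×1.6) = 0.6932; e^(−0.229×4.8) = 0.3331
⟨φ⟩ = 0.42 × (0.6932 − 0.3331) / (0.229 × 3.2) = 0.42 × 0.4914 = 0.2064

0.206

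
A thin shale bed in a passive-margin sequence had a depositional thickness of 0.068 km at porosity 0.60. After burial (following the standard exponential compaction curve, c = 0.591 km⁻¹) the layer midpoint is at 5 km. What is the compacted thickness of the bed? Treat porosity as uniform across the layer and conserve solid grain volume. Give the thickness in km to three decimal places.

0.028 km

Porosity at 5 km: n = 0.6·exp(−0.591×5) = 0.0312
Solid-volume conservation: h(1−n) = h₀(1−n₀) ⇒ h = h₀·(1−n₀)/(1−n)
h = 0.068 × (1 − 0.6)/(1 − 0.0312) = 0.068 × 0.4129 = 0.0281 km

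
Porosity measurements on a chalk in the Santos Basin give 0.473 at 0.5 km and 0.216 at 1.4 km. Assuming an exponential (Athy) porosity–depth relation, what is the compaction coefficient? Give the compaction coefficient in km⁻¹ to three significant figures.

0.871 km⁻¹

Athy: phi(Z) = phi₀ e^(−kZ) ⇒ phi₁/phi₂ = e^{k(Z₂−Z₁)} ⇒ k = ln(phi₁/phi₂)/(Z₂−Z₁)
k = ln(0.473/0.216) / (1.4 − 0.5) = ln(2.19) / 0.9 = 0.7838 / 0.9 = 0.8709 km⁻¹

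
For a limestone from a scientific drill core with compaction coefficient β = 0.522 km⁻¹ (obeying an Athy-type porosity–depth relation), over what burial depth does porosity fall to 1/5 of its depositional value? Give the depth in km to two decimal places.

3.08 km

phi/phi₀ = 1/5 ⇒ exp(−β·Z) = 1/5 ⇒ Z = ln(5) / β
Z = 1.6094 / 0.522 = 3.083 km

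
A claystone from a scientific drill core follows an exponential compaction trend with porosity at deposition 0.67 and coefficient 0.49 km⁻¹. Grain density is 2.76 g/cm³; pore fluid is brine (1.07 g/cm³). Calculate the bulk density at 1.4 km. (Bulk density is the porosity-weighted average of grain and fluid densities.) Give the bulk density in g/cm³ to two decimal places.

2.19 g/cm³

Porosity at depth: φ = 0.67·exp(−0.49×1.4) = 0.67×0.5036 = 0.3374
Bulk density: ρ_b = (1−φ)ρ_g + φ·ρ_f = 0.6626×2.76 + 0.3374×1.07
       = 1.829 + 0.361 = 2.190 g/cm³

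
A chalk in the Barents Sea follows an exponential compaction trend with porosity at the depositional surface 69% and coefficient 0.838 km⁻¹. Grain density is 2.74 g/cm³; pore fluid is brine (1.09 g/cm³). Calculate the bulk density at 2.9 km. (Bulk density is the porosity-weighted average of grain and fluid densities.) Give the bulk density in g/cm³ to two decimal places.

Porosity at depth: φ = 0.69·exp(−0.838×2.9) = 0.69×0.0880 = 0.0607
Bulk density: ρ_b = (1−φ)ρ_g + φ·ρ_f = 0.9393×2.74 + 0.0607×1.09
       = 2.574 + 0.066 = 2.640 g/cm³

2.64 g/cm³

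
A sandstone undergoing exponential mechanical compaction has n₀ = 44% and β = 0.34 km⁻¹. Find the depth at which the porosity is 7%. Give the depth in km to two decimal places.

Invert Athy's law: d = ln(n₀/n) / β
d = ln(0.44/0.07) / 0.34 = ln(6.286) / 0.34 = 1.8383 / 0.34 = 5.407 km

5.41 km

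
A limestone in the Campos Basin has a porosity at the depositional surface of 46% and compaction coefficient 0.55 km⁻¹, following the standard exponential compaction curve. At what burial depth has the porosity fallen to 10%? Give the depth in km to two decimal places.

2.77 km

Invert Athy's law: z = ln(φ₀/φ) / c
z = ln(0.46/0.1) / 0.55 = ln(4.6) / 0.55 = 1.5261 / 0.55 = 2.775 km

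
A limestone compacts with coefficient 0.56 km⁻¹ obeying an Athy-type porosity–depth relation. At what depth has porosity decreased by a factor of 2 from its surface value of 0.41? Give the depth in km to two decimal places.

phi/phi₀ = 1/2 ⇒ exp(−β·z) = 1/2 ⇒ z = ln(2) / β
z = 0.6931 / 0.56 = 1.238 km

1.24 km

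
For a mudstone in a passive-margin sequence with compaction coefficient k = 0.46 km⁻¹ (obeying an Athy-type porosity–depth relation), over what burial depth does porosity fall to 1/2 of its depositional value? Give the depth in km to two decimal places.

phi/phi₀ = 1/2 ⇒ exp(−k·d) = 1/2 ⇒ d = ln(2) / k
d = 0.6931 / 0.46 = 1.507 km

1.51 km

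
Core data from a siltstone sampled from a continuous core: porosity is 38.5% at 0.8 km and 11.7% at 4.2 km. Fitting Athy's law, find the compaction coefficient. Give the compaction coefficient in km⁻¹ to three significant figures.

0.350 km⁻¹

Athy: n(z) = n₀ e^(−βz) ⇒ n₁/n₂ = e^{β(z₂−z₁)} ⇒ β = ln(n₁/n₂)/(z₂−z₁)
β = ln(0.385/0.117) / (4.2 − 0.8) = ln(3.291) / 3.4 = 1.1911 / 3.4 = 0.3503 km⁻¹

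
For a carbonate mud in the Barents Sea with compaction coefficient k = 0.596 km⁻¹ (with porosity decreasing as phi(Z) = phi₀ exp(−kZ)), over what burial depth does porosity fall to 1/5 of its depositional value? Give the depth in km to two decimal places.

2.70 km

phi/phi₀ = 1/5 ⇒ exp(−k·Z) = 1/5 ⇒ Z = ln(5) / k
Z = 1.6094 / 0.596 = 2.700 km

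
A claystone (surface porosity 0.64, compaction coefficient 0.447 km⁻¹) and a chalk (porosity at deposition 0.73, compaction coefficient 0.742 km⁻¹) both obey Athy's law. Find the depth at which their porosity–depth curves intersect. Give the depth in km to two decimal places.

Set n₀ₐ e^(−cₐd) = n₀ᵦ e^(−cᵦd) ⇒ ln(n₀ₐ/n₀ᵦ) = (cₐ − cᵦ)·d
d = ln(0.64/0.73) / (0.447 − 0.742) = -0.1316 / -0.295 = 0.446 km

0.45 km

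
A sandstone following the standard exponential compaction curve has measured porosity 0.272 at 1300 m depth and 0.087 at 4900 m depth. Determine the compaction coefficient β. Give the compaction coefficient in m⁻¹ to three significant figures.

Working in km (1 km = 1000 m; β in km⁻¹ = β in m⁻¹ × 1000):
Athy: φ(z) = φ₀ e^(−βz) ⇒ φ₁/φ₂ = e^{β(z₂−z₁)} ⇒ β = ln(φ₁/φ₂)/(z₂−z₁)
β = ln(0.272/0.087) / (4.9 − 1.3) = ln(3.126) / 3.6 = 1.1399 / 3.6 = 0.3166 km⁻¹

0.000317 m⁻¹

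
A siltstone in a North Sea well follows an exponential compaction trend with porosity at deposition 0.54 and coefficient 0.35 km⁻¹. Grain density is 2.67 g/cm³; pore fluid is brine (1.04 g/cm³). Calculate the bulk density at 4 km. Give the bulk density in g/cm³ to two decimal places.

2.45 g/cm³

Porosity at depth: n = 0.54·exp(−0.35×4) = 0.54×0.2466 = 0.1332
Bulk density: ρ_b = (1−n)ρ_g + n·ρ_f = 0.8668×2.67 + 0.1332×1.04
       = 2.314 + 0.138 = 2.453 g/cm³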